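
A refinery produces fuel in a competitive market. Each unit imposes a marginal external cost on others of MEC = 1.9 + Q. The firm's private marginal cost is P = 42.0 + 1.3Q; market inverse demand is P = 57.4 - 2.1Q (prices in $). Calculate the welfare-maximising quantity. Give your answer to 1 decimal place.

Q* = 3.1

Social marginal cost = private MC + MEC = 43.9 + 2.3Q.
Set SMC = demand: 43.9 + 2.3Q = 57.4 - 2.1Q → Q* = 3.0682.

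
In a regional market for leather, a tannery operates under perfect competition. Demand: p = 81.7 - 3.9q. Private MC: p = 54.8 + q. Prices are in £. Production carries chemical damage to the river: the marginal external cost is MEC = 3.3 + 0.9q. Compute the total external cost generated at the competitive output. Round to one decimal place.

£31.7

Market equilibrium (private): 54.8 + q = 81.7 - 3.9q → q_m = 5.4898.
Total external cost = ∫₀^{q_m} (3.3 + 0.9q) dq = 3.3×5.4898 + ½×0.9×5.4898² = 31.6784.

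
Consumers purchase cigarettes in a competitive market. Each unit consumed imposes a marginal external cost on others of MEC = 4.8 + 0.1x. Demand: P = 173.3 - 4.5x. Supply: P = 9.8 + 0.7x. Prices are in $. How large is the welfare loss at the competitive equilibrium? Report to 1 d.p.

DWL = $6.0

Market equilibrium (private): 9.8 + 0.7x = 173.3 - 4.5x → x_m = 31.4423.
Social marginal benefit = demand − MEC = 168.5 - 4.6x.
Set SMB = MC: 168.5 - 4.6x = 9.8 + 0.7x → x* = 29.9434.
Between x* and x_m the wedge MC − SMB runs linearly from 0 to MEC(x_m), so the loss is a triangle.
DWL = ½ × 1.4989 × 7.9442 = 5.9538.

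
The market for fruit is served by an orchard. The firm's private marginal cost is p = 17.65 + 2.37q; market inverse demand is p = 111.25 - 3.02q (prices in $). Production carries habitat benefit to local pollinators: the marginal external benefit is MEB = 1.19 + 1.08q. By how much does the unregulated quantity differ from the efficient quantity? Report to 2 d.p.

4.63 units

Market equilibrium (private): 17.65 + 2.37q = 111.25 - 3.02q → q_m = 17.3655.
Social marginal cost = private MC − MEB = 16.46 + 1.29q.
Set SMC = demand: 16.46 + 1.29q = 111.25 - 3.02q → q* = 21.9930.
Gap = |17.3655 − 21.9930| = 4.6275.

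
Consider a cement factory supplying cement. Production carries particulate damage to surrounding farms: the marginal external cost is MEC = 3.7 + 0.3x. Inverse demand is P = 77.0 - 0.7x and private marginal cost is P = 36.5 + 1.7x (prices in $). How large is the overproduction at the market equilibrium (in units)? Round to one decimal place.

Market equilibrium (private): 36.5 + 1.7x = 77.0 - 0.7x → x_m = 16.8750.
Social marginal cost = private MC + MEC = 40.2 + 2.0x.
Set SMC = demand: 40.2 + 2.0x = 77.0 - 0.7x → x* = 13.6296.
Gap = |16.8750 − 13.6296| = 3.2454.

3.2 units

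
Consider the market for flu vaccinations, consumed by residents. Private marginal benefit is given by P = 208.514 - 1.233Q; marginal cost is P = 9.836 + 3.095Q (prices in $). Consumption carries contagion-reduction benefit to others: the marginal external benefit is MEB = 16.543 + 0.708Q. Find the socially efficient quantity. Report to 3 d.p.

Social marginal benefit = demand + MEB = 225.057 - 0.525Q.
Set SMB = MC: 225.057 - 0.525Q = 9.836 + 3.095Q → Q* = 59.4533.

Q* = 59.453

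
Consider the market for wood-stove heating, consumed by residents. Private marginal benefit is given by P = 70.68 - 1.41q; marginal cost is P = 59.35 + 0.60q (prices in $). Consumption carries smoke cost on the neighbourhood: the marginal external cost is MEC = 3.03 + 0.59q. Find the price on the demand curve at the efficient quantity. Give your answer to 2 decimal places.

Social marginal benefit = demand − MEC = 67.65 - 2.00q.
Set SMB = MC: 67.65 - 2.00q = 59.35 + 0.60q → q* = 3.1923.
Consumer price on the demand curve at q*: 70.68 − 1.41×3.1923 = 66.1789.

P = $66.18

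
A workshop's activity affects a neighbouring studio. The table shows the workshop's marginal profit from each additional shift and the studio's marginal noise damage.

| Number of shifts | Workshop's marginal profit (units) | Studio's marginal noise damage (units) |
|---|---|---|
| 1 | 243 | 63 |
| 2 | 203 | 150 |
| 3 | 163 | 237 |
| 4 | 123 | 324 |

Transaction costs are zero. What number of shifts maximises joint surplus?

2

Bargaining reaches the level where marginal profit last exceeds marginal noise damage.
That holds through level 2 (203 ≥ 150) but not at 3 (163 < 237).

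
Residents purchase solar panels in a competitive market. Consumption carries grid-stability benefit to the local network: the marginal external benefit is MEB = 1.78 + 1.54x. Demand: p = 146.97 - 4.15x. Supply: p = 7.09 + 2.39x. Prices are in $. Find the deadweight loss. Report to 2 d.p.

DWL = $120.53

Market equilibrium (private): 7.09 + 2.39x = 146.97 - 4.15x → x_m = 21.3884.
Social marginal benefit = demand + MEB = 148.75 - 2.61x.
Set SMB = MC: 148.75 - 2.61x = 7.09 + 2.39x → x* = 28.3320.
The loss is the area between SMB and MC from x* to x_m; with linear curves that's a triangle of height MEB(x_m).
DWL = ½ × 6.9436 × 34.7181 = 120.5343.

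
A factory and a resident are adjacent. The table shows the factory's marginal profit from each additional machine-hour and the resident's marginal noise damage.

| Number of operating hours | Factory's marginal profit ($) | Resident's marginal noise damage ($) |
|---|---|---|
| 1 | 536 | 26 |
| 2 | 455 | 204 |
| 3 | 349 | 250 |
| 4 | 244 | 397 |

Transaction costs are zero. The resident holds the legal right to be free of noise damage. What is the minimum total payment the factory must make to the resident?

$480

Efficient level: marginal profit ≥ marginal noise damage through level 3, so k* = 3.
With the resident holding the right, the factory must at least compensate total damage at k*: 26 + 204 + 250 = 480.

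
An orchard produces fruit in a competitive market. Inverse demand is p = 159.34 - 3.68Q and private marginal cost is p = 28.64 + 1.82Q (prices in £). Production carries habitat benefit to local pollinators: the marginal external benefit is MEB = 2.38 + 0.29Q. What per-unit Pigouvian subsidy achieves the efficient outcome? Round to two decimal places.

subsidy = £9.79 per unit

Social marginal cost = private MC − MEB = 26.26 + 1.53Q.
Set SMC = demand: 26.26 + 1.53Q = 159.34 - 3.68Q → Q* = 25.5432.
The Pigouvian subsidy equals MEB at Q*: 2.38 + 0.29×25.5432 = 9.7875.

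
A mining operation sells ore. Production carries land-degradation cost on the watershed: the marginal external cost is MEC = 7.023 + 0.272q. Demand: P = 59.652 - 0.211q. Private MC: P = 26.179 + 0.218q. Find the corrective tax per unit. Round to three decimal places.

Social marginal cost = private MC + MEC = 33.202 + 0.490q.
Set SMC = demand: 33.202 + 0.490q = 59.652 - 0.211q → q* = 37.7318.
The Pigouvian tax equals MEC at q*: 7.023 + 0.272×37.7318 = 17.2860.

tax = 17.286 per unit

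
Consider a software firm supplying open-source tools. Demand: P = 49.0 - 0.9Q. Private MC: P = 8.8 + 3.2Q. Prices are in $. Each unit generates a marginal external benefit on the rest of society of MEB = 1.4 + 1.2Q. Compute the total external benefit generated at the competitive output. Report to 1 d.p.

Market equilibrium (private): 8.8 + 3.2Q = 49.0 - 0.9Q → Q_m = 9.8049.
Total external benefit = ∫₀^{Q_m} (1.4 + 1.2Q) dQ = 1.4×9.8049 + ½×1.2×9.8049² = 71.4085.

$71.4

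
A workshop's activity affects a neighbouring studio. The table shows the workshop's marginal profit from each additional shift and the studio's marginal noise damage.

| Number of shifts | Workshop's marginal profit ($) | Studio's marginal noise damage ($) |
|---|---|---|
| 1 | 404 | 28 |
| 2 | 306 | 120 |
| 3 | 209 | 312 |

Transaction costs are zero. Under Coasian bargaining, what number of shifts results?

Bargaining reaches the level where marginal profit last exceeds marginal noise damage.
That holds through level 2 (306 ≥ 120) but not at 3 (209 < 312).

2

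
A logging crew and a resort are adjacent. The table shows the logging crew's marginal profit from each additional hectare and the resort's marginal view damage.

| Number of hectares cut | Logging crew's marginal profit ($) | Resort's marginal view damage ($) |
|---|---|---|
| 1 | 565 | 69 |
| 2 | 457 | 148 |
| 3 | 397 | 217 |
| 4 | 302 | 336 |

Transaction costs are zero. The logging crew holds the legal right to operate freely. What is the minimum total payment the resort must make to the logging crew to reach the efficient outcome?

$302

Left alone the logging crew would choose level 4 (marginal profit stays positive).
Efficient level: k* = 3 (marginal profit ≥ marginal view damage through 3).
The resort must at least cover the logging crew's forgone profit from cutting 4→3: 302 = 302.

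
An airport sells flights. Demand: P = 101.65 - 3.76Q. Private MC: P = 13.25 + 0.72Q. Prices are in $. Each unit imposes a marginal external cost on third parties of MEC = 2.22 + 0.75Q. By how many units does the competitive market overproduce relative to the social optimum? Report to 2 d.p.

3.25 units

Market equilibrium (private): 13.25 + 0.72Q = 101.65 - 3.76Q → Q_m = 19.7321.
Social marginal cost = private MC + MEC = 15.47 + 1.47Q.
Set SMC = demand: 15.47 + 1.47Q = 101.65 - 3.76Q → Q* = 16.4780.
Gap = |19.7321 − 16.4780| = 3.2541.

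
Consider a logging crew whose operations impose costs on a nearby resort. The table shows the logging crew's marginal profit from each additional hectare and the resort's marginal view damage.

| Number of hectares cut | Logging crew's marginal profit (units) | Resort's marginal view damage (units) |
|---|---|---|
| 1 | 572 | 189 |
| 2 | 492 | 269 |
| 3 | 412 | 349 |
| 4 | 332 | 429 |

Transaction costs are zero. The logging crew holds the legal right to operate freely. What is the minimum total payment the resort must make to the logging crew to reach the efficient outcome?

Left alone the logging crew would choose level 4 (marginal profit stays positive).
Efficient level: k* = 3 (marginal profit ≥ marginal view damage through 3).
The resort must at least cover the logging crew's forgone profit from cutting 4→3: 332 = 332.

332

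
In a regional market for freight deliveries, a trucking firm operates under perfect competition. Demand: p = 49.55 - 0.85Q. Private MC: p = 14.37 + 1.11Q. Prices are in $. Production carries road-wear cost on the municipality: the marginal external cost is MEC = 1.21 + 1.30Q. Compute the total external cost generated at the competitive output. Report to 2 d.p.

Market equilibrium (private): 14.37 + 1.11Q = 49.55 - 0.85Q → Q_m = 17.9490.
Total external cost = ∫₀^{Q_m} (1.21 + 1.30Q) dQ = 1.21×17.9490 + ½×1.30×17.9490² = 231.1266.

$231.13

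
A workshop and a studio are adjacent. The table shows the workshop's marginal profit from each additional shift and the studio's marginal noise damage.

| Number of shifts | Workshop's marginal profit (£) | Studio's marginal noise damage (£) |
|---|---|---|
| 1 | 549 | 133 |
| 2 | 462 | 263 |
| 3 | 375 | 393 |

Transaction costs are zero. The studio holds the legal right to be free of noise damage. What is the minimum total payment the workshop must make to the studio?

£396

Efficient level: marginal profit ≥ marginal noise damage through level 2, so k* = 2.
With the studio holding the right, the workshop must at least compensate total damage at k*: 133 + 263 = 396.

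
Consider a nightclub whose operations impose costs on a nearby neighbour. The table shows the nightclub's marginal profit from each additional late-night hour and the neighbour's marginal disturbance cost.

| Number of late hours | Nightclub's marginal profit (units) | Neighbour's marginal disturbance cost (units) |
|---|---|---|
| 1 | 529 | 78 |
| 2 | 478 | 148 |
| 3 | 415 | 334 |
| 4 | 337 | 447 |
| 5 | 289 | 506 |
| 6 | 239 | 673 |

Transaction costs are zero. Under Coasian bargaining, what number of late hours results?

3

Bargaining reaches the level where marginal profit last exceeds marginal disturbance cost.
That holds through level 3 (415 ≥ 334) but not at 4 (337 < 447).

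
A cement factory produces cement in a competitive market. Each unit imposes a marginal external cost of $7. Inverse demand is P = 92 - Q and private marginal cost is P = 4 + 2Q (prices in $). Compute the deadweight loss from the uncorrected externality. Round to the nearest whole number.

Market equilibrium (private): 4 + 2Q = 92 - Q → Q_m = 29.3333.
Social marginal cost = private MC + MEC = 11 + 2Q.
Set SMC = demand: 11 + 2Q = 92 - Q → Q* = 27.0000.
The loss is the area between SMC and demand from Q* to Q_m; with linear curves that's a triangle of height MEC(Q_m).
DWL = ½ × 2.3333 × 7.0000 = 8.1666.

DWL = $8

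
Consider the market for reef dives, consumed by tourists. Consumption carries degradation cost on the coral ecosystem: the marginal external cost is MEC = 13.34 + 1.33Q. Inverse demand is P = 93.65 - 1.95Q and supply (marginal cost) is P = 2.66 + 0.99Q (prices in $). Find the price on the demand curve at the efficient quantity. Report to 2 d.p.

Social marginal benefit = demand − MEC = 80.31 - 3.28Q.
Set SMB = MC: 80.31 - 3.28Q = 2.66 + 0.99Q → Q* = 18.1850.
Consumer price on the demand curve at Q*: 93.65 − 1.95×18.1850 = 58.1893.

P = $58.19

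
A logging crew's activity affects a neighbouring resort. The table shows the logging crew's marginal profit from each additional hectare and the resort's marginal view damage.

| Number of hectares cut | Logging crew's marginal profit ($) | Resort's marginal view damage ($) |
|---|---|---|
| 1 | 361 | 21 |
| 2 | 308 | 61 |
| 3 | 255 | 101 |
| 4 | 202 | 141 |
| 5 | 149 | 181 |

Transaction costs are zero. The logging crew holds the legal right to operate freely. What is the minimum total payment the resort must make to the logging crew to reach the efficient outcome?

Left alone the logging crew would choose level 5 (marginal profit stays positive).
Efficient level: k* = 4 (marginal profit ≥ marginal view damage through 4).
The resort must at least cover the logging crew's forgone profit from cutting 5→4: 149 = 149.

$149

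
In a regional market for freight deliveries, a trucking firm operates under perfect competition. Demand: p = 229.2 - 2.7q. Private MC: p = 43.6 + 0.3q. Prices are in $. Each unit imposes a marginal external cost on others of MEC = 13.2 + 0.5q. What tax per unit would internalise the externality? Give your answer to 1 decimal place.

Social marginal cost = private MC + MEC = 56.8 + 0.8q.
Set SMC = demand: 56.8 + 0.8q = 229.2 - 2.7q → q* = 49.2571.
The Pigouvian tax equals MEC at q*: 13.2 + 0.5×49.2571 = 37.8286.

tax = $37.8 per unit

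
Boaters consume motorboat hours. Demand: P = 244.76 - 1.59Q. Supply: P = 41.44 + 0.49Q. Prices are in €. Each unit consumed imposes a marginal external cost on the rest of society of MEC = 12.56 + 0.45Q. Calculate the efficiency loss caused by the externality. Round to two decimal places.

DWL = €631.94

Market equilibrium (private): 41.44 + 0.49Q = 244.76 - 1.59Q → Q_m = 97.7500.
Social marginal benefit = demand − MEC = 232.20 - 2.04Q.
Set SMB = MC: 232.20 - 2.04Q = 41.44 + 0.49Q → Q* = 75.3992.
The welfare-loss triangle has base |Q_m − Q*| and height MEC(Q_m) (the vertical gap between SMB and MC is zero at Q* and MEC at Q_m).
DWL = ½ × 22.3508 × 56.5475 = 631.9409.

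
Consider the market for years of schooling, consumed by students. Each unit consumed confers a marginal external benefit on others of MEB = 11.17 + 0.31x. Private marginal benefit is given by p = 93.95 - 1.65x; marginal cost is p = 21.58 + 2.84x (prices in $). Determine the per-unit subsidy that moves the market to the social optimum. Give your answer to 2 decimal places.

subsidy = $17.37 per unit

Social marginal benefit = demand + MEB = 105.12 - 1.34x.
Set SMB = MC: 105.12 - 1.34x = 21.58 + 2.84x → x* = 19.9856.
The Pigouvian subsidy equals MEB at x*: 11.17 + 0.31×19.9856 = 17.3655.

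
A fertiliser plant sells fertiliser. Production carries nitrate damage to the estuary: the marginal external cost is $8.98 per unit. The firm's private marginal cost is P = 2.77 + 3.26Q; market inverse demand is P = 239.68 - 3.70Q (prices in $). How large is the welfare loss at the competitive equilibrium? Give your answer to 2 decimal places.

Market equilibrium (private): 2.77 + 3.26Q = 239.68 - 3.70Q → Q_m = 34.0388.
Social marginal cost = private MC + MEC = 11.75 + 3.26Q.
Set SMC = demand: 11.75 + 3.26Q = 239.68 - 3.70Q → Q* = 32.7486.
Between Q* and Q_m the wedge SMC − demand runs linearly from 0 to MEC(Q_m), so the loss is a triangle.
DWL = ½ × 1.2902 × 8.9800 = 5.7930.

DWL = $5.79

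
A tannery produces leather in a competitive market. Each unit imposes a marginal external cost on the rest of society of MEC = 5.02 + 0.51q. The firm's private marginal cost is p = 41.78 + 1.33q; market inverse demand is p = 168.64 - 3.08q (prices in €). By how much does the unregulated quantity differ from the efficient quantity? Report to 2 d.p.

4.00 units

Market equilibrium (private): 41.78 + 1.33q = 168.64 - 3.08q → q_m = 28.7664.
Social marginal cost = private MC + MEC = 46.80 + 1.84q.
Set SMC = demand: 46.80 + 1.84q = 168.64 - 3.08q → q* = 24.7642.
Gap = |28.7664 − 24.7642| = 4.0022.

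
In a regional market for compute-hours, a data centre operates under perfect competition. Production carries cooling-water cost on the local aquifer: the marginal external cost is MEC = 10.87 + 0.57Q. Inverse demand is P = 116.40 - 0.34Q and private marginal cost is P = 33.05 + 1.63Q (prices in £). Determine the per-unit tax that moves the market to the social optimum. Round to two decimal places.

tax = £27.14 per unit

Social marginal cost = private MC + MEC = 43.92 + 2.20Q.
Set SMC = demand: 43.92 + 2.20Q = 116.40 - 0.34Q → Q* = 28.5354.
The Pigouvian tax equals MEC at Q*: 10.87 + 0.57×28.5354 = 27.1352.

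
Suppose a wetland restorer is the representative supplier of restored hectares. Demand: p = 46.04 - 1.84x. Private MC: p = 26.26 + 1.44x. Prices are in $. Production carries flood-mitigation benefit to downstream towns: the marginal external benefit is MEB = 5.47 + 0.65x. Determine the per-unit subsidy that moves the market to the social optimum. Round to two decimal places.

subsidy = $11.71 per unit

Social marginal cost = private MC − MEB = 20.79 + 0.79x.
Set SMC = demand: 20.79 + 0.79x = 46.04 - 1.84x → x* = 9.6008.
The Pigouvian subsidy equals MEB at x*: 5.47 + 0.65×9.6008 = 11.7105.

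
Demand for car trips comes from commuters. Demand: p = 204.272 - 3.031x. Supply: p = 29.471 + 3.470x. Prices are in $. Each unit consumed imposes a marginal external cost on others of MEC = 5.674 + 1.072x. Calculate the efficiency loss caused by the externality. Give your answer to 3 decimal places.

Market equilibrium (private): 29.471 + 3.470x = 204.272 - 3.031x → x_m = 26.8883.
Social marginal benefit = demand − MEC = 198.598 - 4.103x.
Set SMB = MC: 198.598 - 4.103x = 29.471 + 3.470x → x* = 22.3329.
Height of the DWL triangle at x_m is MC(x_m) − SMB(x_m) = MEC(x_m) = 34.4983.
DWL = ½ × 4.5554 × 34.4983 = 78.5768.

DWL = $78.577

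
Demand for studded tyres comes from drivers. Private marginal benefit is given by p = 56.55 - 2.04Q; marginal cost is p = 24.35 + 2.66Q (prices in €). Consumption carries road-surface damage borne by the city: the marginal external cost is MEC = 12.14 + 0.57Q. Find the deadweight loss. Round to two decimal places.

DWL = €24.43

Market equilibrium (private): 24.35 + 2.66Q = 56.55 - 2.04Q → Q_m = 6.8511.
Social marginal benefit = demand − MEC = 44.41 - 2.61Q.
Set SMB = MC: 44.41 - 2.61Q = 24.35 + 2.66Q → Q* = 3.8065.
Height of the DWL triangle at Q_m is MC(Q_m) − SMB(Q_m) = MEC(Q_m) = 16.0451.
DWL = ½ × 3.0446 × 16.0451 = 24.4255.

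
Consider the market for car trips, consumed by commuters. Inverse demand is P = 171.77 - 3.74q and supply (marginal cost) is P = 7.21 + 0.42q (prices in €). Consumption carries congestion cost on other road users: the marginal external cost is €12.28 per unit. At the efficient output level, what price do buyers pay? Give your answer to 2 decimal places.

Social marginal benefit = demand − MEC = 159.49 - 3.74q.
Set SMB = MC: 159.49 - 3.74q = 7.21 + 0.42q → q* = 36.6058.
Consumer price on the demand curve at q*: 171.77 − 3.74×36.6058 = 34.8643.

P = €34.86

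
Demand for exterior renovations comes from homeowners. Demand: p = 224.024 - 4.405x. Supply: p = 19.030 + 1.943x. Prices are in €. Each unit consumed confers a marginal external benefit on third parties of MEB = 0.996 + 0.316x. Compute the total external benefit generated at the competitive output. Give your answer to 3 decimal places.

Market equilibrium (private): 19.030 + 1.943x = 224.024 - 4.405x → x_m = 32.2927.
Total external benefit = ∫₀^{x_m} (0.996 + 0.316x) dx = 0.996×32.2927 + ½×0.316×32.2927² = 196.9288.

€196.929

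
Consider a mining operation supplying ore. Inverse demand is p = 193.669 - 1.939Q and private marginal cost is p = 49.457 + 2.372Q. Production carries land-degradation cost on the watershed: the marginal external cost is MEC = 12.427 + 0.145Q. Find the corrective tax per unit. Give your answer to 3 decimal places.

Social marginal cost = private MC + MEC = 61.884 + 2.517Q.
Set SMC = demand: 61.884 + 2.517Q = 193.669 - 1.939Q → Q* = 29.5747.
The Pigouvian tax equals MEC at Q*: 12.427 + 0.145×29.5747 = 16.7153.

tax = 16.715 per unit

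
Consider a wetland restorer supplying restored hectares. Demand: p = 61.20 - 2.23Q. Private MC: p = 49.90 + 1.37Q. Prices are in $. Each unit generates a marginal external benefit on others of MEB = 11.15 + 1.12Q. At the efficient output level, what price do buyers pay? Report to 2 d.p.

Social marginal cost = private MC − MEB = 38.75 + 0.25Q.
Set SMC = demand: 38.75 + 0.25Q = 61.20 - 2.23Q → Q* = 9.0524.
Consumer price on the demand curve at Q*: 61.20 − 2.23×9.0524 = 41.0131.

P = $41.01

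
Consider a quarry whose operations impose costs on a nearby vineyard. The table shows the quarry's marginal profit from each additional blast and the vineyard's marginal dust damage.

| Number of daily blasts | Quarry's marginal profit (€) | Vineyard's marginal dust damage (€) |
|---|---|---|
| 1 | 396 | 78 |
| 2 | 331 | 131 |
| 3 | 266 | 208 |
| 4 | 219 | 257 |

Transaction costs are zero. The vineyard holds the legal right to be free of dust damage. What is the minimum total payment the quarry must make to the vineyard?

Efficient level: marginal profit ≥ marginal dust damage through level 3, so k* = 3.
With the vineyard holding the right, the quarry must at least compensate total damage at k*: 78 + 131 + 208 = 417.

€417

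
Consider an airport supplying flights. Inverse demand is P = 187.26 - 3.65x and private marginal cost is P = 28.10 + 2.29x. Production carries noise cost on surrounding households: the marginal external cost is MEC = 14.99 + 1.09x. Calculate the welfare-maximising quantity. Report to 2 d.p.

Social marginal cost = private MC + MEC = 43.09 + 3.38x.
Set SMC = demand: 43.09 + 3.38x = 187.26 - 3.65x → x* = 20.5078.

x* = 20.51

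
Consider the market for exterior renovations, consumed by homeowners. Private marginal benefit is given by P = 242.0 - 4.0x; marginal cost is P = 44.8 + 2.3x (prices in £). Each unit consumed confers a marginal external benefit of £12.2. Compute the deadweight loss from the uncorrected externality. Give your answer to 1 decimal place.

Market equilibrium (private): 44.8 + 2.3x = 242.0 - 4.0x → x_m = 31.3016.
Social marginal benefit = demand + MEB = 254.2 - 4.0x.
Set SMB = MC: 254.2 - 4.0x = 44.8 + 2.3x → x* = 33.2381.
The welfare-loss triangle has base |x_m − x*| and height MEB(x_m) (the vertical gap between SMB and MC is zero at x* and MEB at x_m).
DWL = ½ × 1.9365 × 12.2000 = 11.8127.

DWL = £11.8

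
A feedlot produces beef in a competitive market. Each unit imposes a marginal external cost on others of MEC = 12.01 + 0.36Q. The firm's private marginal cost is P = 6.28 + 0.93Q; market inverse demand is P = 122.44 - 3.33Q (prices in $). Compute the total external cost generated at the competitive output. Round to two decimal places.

$461.32

Market equilibrium (private): 6.28 + 0.93Q = 122.44 - 3.33Q → Q_m = 27.2676.
Total external cost = ∫₀^{Q_m} (12.01 + 0.36Q) dQ = 12.01×27.2676 + ½×0.36×27.2676² = 461.3178.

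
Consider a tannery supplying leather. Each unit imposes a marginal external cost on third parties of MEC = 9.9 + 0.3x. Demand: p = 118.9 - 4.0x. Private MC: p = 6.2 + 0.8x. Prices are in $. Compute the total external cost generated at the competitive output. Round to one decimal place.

$315.1

Market equilibrium (private): 6.2 + 0.8x = 118.9 - 4.0x → x_m = 23.4792.
Total external cost = ∫₀^{x_m} (9.9 + 0.3x) dx = 9.9×23.4792 + ½×0.3×23.4792² = 315.1350.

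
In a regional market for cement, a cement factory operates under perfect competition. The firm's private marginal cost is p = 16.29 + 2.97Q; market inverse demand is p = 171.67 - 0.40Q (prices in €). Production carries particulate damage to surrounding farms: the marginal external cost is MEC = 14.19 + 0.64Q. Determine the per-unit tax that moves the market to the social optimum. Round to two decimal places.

Social marginal cost = private MC + MEC = 30.48 + 3.61Q.
Set SMC = demand: 30.48 + 3.61Q = 171.67 - 0.40Q → Q* = 35.2095.
The Pigouvian tax equals MEC at Q*: 14.19 + 0.64×35.2095 = 36.7241.

tax = €36.72 per unit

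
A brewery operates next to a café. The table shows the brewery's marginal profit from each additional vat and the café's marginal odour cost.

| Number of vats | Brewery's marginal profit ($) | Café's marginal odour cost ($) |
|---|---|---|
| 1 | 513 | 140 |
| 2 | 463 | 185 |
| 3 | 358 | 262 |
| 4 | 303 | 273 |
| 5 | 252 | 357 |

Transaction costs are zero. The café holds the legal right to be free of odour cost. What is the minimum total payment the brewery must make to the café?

$860

Efficient level: marginal profit ≥ marginal odour cost through level 4, so k* = 4.
With the café holding the right, the brewery must at least compensate total damage at k*: 140 + 185 + 262 + 273 = 860.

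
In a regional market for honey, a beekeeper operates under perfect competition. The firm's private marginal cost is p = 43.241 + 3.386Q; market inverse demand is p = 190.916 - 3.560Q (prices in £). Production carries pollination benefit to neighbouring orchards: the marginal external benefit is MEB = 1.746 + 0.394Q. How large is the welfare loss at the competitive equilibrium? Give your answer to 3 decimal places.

DWL = £7.820

Market equilibrium (private): 43.241 + 3.386Q = 190.916 - 3.560Q → Q_m = 21.2604.
Social marginal cost = private MC − MEB = 41.495 + 2.992Q.
Set SMC = demand: 41.495 + 2.992Q = 190.916 - 3.560Q → Q* = 22.8054.
The welfare-loss triangle has base |Q_m − Q*| and height MEB(Q_m) (the vertical gap between SMC and demand is zero at Q* and MEB at Q_m).
DWL = ½ × 1.5450 × 10.1226 = 7.8197.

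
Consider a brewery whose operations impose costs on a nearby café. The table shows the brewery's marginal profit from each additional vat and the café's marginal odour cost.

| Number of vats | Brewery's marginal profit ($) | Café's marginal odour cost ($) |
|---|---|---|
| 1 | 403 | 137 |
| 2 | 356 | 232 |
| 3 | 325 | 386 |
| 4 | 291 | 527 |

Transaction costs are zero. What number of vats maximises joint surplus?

2

Bargaining reaches the level where marginal profit last exceeds marginal odour cost.
That holds through level 2 (356 ≥ 232) but not at 3 (325 < 386).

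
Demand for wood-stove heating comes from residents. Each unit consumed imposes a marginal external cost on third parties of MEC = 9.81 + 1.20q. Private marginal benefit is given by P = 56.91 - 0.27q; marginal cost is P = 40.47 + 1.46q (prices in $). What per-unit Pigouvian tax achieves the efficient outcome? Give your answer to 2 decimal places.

Social marginal benefit = demand − MEC = 47.10 - 1.47q.
Set SMB = MC: 47.10 - 1.47q = 40.47 + 1.46q → q* = 2.2628.
The Pigouvian tax equals MEC at q*: 9.81 + 1.20×2.2628 = 12.5254.

tax = $12.53 per unit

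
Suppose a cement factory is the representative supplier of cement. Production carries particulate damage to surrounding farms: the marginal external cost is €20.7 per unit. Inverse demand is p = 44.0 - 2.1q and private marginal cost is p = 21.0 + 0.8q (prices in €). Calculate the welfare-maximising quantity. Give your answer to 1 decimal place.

Social marginal cost = private MC + MEC = 41.7 + 0.8q.
Set SMC = demand: 41.7 + 0.8q = 44.0 - 2.1q → q* = 0.7931.

q* = 0.8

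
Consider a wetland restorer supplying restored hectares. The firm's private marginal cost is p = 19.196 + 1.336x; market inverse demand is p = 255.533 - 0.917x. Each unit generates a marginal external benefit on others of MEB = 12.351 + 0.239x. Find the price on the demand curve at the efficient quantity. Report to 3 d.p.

P = 142.302

Social marginal cost = private MC − MEB = 6.845 + 1.097x.
Set SMC = demand: 6.845 + 1.097x = 255.533 - 0.917x → x* = 123.4796.
Consumer price on the demand curve at x*: 255.533 − 0.917×123.4796 = 142.3022.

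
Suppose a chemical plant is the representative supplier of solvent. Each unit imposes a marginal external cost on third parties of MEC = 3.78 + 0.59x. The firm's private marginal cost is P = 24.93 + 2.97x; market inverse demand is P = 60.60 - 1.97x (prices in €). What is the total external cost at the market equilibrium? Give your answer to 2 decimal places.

Market equilibrium (private): 24.93 + 2.97x = 60.60 - 1.97x → x_m = 7.2206.
Total external cost = ∫₀^{x_m} (3.78 + 0.59x) dx = 3.78×7.2206 + ½×0.59×7.2206² = 42.6743.

€42.67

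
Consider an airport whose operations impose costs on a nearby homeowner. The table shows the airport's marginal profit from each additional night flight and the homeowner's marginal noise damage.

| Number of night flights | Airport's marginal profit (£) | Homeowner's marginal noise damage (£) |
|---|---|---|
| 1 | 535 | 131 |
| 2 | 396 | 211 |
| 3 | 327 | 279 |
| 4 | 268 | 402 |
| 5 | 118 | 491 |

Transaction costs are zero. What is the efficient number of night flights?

Bargaining reaches the level where marginal profit last exceeds marginal noise damage.
That holds through level 3 (327 ≥ 279) but not at 4 (268 < 402).

3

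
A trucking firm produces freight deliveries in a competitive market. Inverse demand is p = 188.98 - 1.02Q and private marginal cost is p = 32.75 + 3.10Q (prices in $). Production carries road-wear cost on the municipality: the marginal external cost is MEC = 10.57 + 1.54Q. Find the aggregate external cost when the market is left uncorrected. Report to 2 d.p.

Market equilibrium (private): 32.75 + 3.10Q = 188.98 - 1.02Q → Q_m = 37.9199.
Total external cost = ∫₀^{Q_m} (10.57 + 1.54Q) dQ = 10.57×37.9199 + ½×1.54×37.9199² = 1508.0108.

$1508.01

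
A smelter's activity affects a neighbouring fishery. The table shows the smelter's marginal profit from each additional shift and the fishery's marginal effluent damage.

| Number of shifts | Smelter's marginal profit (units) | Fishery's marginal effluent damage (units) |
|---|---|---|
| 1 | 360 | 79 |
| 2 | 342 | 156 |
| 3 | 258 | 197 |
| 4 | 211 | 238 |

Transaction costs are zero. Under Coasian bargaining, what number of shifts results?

Bargaining reaches the level where marginal profit last exceeds marginal effluent damage.
That holds through level 3 (258 ≥ 197) but not at 4 (211 < 238).

3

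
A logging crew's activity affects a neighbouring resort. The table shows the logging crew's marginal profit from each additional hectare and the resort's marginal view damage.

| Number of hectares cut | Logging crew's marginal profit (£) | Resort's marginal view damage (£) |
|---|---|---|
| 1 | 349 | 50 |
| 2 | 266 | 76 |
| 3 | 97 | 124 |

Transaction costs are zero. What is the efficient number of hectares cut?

Bargaining reaches the level where marginal profit last exceeds marginal view damage.
That holds through level 2 (266 ≥ 76) but not at 3 (97 < 124).

2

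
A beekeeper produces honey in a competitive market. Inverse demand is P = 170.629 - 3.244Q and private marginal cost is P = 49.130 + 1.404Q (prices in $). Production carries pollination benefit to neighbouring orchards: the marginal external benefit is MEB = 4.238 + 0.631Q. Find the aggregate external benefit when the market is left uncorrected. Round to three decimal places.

Market equilibrium (private): 49.130 + 1.404Q = 170.629 - 3.244Q → Q_m = 26.1401.
Total external benefit = ∫₀^{Q_m} (4.238 + 0.631Q) dQ = 4.238×26.1401 + ½×0.631×26.1401² = 326.3644.

$326.364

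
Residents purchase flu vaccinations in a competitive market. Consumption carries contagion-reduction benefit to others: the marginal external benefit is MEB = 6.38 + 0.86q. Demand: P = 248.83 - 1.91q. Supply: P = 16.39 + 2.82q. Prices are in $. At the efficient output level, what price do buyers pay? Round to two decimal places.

P = $130.96

Social marginal benefit = demand + MEB = 255.21 - 1.05q.
Set SMB = MC: 255.21 - 1.05q = 16.39 + 2.82q → q* = 61.7106.
Consumer price on the demand curve at q*: 248.83 − 1.91×61.7106 = 130.9628.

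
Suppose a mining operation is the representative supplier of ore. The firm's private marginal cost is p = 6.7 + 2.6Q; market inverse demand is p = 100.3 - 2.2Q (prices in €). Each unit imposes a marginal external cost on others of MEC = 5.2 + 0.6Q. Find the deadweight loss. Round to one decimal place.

DWL = €26.4

Market equilibrium (private): 6.7 + 2.6Q = 100.3 - 2.2Q → Q_m = 19.5000.
Social marginal cost = private MC + MEC = 11.9 + 3.2Q.
Set SMC = demand: 11.9 + 3.2Q = 100.3 - 2.2Q → Q* = 16.3704.
Between Q* and Q_m the wedge SMC − demand runs linearly from 0 to MEC(Q_m), so the loss is a triangle.
DWL = ½ × 3.1296 × 16.9000 = 26.4451.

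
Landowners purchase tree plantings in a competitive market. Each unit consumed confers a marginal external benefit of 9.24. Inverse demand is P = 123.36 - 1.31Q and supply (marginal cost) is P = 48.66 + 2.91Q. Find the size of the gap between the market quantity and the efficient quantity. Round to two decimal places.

2.19 units

Market equilibrium (private): 48.66 + 2.91Q = 123.36 - 1.31Q → Q_m = 17.7014.
Social marginal benefit = demand + MEB = 132.60 - 1.31Q.
Set SMB = MC: 132.60 - 1.31Q = 48.66 + 2.91Q → Q* = 19.8910.
Gap = |17.7014 − 19.8910| = 2.1896.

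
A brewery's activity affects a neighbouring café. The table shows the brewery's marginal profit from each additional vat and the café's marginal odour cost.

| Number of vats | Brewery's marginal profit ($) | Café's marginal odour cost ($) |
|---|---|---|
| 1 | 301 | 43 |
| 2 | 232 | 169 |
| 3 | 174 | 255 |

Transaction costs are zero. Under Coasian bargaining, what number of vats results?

Bargaining reaches the level where marginal profit last exceeds marginal odour cost.
That holds through level 2 (232 ≥ 169) but not at 3 (174 < 255).

2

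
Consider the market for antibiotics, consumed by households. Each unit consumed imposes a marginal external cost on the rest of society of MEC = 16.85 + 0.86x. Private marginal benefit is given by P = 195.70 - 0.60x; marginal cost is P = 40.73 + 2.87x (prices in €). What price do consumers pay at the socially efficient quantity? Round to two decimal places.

Social marginal benefit = demand − MEC = 178.85 - 1.46x.
Set SMB = MC: 178.85 - 1.46x = 40.73 + 2.87x → x* = 31.8984.
Consumer price on the demand curve at x*: 195.70 − 0.60×31.8984 = 176.5610.

P = €176.56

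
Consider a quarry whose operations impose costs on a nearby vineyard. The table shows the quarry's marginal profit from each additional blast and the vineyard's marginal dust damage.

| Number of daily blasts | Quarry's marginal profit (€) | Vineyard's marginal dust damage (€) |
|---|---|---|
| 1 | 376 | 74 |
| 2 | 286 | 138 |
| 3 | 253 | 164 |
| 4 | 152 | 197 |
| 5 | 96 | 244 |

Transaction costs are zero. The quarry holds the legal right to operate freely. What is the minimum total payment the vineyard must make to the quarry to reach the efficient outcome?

Left alone the quarry would choose level 5 (marginal profit stays positive).
Efficient level: k* = 3 (marginal profit ≥ marginal dust damage through 3).
The vineyard must at least cover the quarry's forgone profit from cutting 5→3: 152 + 96 = 248.

€248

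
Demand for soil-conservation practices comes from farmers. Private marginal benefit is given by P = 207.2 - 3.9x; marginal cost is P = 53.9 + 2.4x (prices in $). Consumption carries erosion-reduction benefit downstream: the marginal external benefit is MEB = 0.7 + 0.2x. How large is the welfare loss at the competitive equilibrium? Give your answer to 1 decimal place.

Market equilibrium (private): 53.9 + 2.4x = 207.2 - 3.9x → x_m = 24.3333.
Social marginal benefit = demand + MEB = 207.9 - 3.7x.
Set SMB = MC: 207.9 - 3.7x = 53.9 + 2.4x → x* = 25.2459.
The loss is the area between SMB and MC from x* to x_m; with linear curves that's a triangle of height MEB(x_m).
DWL = ½ × 0.9126 × 5.5667 = 2.5401.

DWL = $2.5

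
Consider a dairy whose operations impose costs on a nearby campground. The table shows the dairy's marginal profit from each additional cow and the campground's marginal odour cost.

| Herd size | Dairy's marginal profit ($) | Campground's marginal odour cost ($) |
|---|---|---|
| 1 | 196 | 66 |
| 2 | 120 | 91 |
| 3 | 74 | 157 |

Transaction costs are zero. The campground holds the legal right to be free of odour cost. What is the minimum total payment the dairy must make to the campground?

Efficient level: marginal profit ≥ marginal odour cost through level 2, so k* = 2.
With the campground holding the right, the dairy must at least compensate total damage at k*: 66 + 91 = 157.

$157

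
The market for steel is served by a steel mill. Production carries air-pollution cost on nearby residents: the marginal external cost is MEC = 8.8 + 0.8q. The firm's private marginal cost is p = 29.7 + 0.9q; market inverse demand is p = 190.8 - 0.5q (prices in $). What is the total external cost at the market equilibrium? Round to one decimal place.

Market equilibrium (private): 29.7 + 0.9q = 190.8 - 0.5q → q_m = 115.0714.
Total external cost = ∫₀^{q_m} (8.8 + 0.8q) dq = 8.8×115.0714 + ½×0.8×115.0714² = 6309.1992.

$6309.2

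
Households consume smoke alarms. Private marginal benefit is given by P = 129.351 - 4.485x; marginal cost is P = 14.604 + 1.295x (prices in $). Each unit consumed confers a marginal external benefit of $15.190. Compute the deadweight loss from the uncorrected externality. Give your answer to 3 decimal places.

DWL = $19.960

Market equilibrium (private): 14.604 + 1.295x = 129.351 - 4.485x → x_m = 19.8524.
Social marginal benefit = demand + MEB = 144.541 - 4.485x.
Set SMB = MC: 144.541 - 4.485x = 14.604 + 1.295x → x* = 22.4804.
Between x* and x_m the wedge SMB − MC runs linearly from 0 to MEB(x_m), so the loss is a triangle.
DWL = ½ × 2.6280 × 15.1900 = 19.9597.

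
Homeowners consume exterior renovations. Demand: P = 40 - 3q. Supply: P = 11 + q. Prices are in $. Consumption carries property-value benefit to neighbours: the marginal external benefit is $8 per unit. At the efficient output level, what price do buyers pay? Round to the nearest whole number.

Social marginal benefit = demand + MEB = 48 - 3q.
Set SMB = MC: 48 - 3q = 11 + q → q* = 9.2500.
Consumer price on the demand curve at q*: 40 − 3×9.2500 = 12.2500.

P = $12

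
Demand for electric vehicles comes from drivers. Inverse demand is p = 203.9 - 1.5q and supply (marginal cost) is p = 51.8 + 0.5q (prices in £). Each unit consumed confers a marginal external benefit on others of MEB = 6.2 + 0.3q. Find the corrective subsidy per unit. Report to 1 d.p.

subsidy = £34.1 per unit

Social marginal benefit = demand + MEB = 210.1 - 1.2q.
Set SMB = MC: 210.1 - 1.2q = 51.8 + 0.5q → q* = 93.1176.
The Pigouvian subsidy equals MEB at q*: 6.2 + 0.3×93.1176 = 34.1353.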